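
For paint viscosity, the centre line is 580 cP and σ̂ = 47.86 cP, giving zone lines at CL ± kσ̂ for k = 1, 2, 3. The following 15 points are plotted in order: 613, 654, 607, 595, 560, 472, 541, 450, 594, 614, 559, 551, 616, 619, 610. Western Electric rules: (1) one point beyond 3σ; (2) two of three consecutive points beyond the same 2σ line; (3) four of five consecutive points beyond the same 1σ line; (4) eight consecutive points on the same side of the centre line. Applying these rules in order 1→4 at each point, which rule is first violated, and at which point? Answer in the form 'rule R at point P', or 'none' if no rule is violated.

rule 2 at point 8

Zone of each point (C = within 1σ̂, B = 1σ̂–2σ̂, A = 2σ̂–3σ̂, * = beyond 3σ̂; sign = side of CL): 1:+C, 2:+B, 3:+C, 4:+C, 5:-C, 6:-A, 7:-C, 8:-A, 9:+C, 10:+C, 11:-C, 12:-C, 13:+C, 14:+C, 15:+C
Rule 2 (two of three consecutive points beyond the same 2σ limit) is satisfied at point 8.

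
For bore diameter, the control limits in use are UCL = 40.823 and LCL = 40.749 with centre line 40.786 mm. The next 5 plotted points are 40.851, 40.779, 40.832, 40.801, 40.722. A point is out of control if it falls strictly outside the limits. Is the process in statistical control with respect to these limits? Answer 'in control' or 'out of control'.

Compare each point to [40.749, 40.823]: sample 1 = 40.851 > UCL; sample 3 = 40.832 > UCL; sample 5 = 40.722 < LCL.

out of control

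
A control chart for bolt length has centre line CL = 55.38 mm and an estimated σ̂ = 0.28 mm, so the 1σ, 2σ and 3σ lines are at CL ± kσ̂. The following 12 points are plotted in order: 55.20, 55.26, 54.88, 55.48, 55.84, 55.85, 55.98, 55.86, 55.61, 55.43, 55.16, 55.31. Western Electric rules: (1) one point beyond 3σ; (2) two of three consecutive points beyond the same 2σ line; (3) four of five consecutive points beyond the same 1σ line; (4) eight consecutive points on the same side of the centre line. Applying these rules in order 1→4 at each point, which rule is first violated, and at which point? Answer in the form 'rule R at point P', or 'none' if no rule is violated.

rule 3 at point 8

Zone of each point (C = within 1σ̂, B = 1σ̂–2σ̂, A = 2σ̂–3σ̂, * = beyond 3σ̂; sign = side of CL): 1:-C, 2:-C, 3:-B, 4:+C, 5:+B, 6:+B, 7:+A, 8:+B, 9:+C, 10:+C, 11:-C, 12:-C
Rule 3 (four of five consecutive points beyond the same 1σ limit) is satisfied at point 8.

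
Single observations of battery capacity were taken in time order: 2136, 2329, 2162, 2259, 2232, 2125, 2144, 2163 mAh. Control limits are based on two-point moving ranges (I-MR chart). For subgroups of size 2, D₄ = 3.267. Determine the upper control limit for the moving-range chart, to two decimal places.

293.56

Moving ranges: 193, 167, 97, 27, 107, 19, 19; M̄R̄ = 629.0000 / 7 = 89.8571
UCL_MR = D₄·M̄R̄ = 3.267 × 89.8571 = 293.5633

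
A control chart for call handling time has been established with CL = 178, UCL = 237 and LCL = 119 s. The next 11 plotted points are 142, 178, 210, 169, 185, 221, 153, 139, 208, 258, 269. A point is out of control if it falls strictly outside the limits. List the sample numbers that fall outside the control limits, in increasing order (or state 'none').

10, 11

Compare each point to [119, 237]: sample 10 = 258 > UCL; sample 11 = 269 > UCL.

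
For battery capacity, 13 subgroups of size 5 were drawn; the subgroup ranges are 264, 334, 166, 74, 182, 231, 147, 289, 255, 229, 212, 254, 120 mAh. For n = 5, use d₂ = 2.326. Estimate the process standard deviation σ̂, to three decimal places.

R̄ = (264 + 334 + 166 + 74 + 182 + 231 + 147 + 289 + 255 + 229 + 212 + 254 + 120) / 13 = 212.0769
σ̂ = R̄ / d₂ = 212.0769 / 2.326 = 91.1767

91.177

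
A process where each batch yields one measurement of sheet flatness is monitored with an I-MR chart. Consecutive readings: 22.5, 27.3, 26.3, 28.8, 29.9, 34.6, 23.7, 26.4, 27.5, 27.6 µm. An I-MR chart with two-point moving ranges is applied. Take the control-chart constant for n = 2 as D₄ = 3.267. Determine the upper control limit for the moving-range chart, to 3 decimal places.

10.491

Moving ranges: 4.8, 1.0, 2.5, 1.1, 4.7, 10.9, 2.7, 1.1, 0.1; M̄R̄ = 28.9000 / 9 = 3.2111
UCL_MR = D₄·M̄R̄ = 3.267 × 3.2111 = 10.4907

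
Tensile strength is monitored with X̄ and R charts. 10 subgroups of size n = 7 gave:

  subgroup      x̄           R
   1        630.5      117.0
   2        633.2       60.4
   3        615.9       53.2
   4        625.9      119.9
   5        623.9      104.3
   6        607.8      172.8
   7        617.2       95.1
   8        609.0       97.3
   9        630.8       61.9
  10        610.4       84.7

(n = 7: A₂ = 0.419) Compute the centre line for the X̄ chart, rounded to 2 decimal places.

X̄̄ = (630.5 + 633.2 + 615.9 + 625.9 + 623.9 + 607.8 + 617.2 + 609.0 + 630.8 + 610.4) / 10 = 6204.6000 / 10 = 620.4600
CL = X̄̄ = 620.4600

620.46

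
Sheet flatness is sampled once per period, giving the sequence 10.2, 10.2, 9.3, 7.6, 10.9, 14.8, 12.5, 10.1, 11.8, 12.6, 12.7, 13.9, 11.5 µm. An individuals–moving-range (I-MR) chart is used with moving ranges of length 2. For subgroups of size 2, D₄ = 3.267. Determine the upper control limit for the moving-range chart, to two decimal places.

Moving ranges: 0.0, 0.9, 1.7, 3.3, 3.9, 2.3, 2.4, 1.7, 0.8, 0.1, 1.2, 2.4; M̄R̄ = 20.7000 / 12 = 1.7250
UCL_MR = D₄·M̄R̄ = 3.267 × 1.7250 = 5.6356

5.64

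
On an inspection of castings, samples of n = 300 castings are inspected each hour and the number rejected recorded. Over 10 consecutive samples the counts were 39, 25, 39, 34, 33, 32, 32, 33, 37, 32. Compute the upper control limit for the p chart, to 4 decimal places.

0.1666

p̄ = Σdᵢ / (k·n) = 336 / (10 × 300) = 0.11200
UCL = p̄ + 3·√(p̄(1−p̄)/n) = 0.11200 + 3 × √(0.11200×0.88800/300) = 0.11200 + 3 × 0.01821 = 0.16662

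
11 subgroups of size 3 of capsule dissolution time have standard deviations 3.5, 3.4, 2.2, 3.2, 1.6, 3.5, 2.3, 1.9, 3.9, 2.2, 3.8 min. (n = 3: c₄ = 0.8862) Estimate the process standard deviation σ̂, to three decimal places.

s̄ = (3.5 + 3.4 + 2.2 + 3.2 + 1.6 + 3.5 + 2.3 + 1.9 + 3.9 + 2.2 + 3.8) / 11 = 2.8636
σ̂ = s̄ / c₄ = 2.8636 / 0.8862 = 3.2314

3.231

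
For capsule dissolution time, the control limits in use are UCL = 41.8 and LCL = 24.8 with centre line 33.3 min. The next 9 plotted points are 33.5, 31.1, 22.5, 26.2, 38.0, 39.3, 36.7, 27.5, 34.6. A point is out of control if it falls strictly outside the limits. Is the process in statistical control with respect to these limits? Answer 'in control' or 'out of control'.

Compare each point to [24.8, 41.8]: sample 3 = 22.5 < LCL.

out of control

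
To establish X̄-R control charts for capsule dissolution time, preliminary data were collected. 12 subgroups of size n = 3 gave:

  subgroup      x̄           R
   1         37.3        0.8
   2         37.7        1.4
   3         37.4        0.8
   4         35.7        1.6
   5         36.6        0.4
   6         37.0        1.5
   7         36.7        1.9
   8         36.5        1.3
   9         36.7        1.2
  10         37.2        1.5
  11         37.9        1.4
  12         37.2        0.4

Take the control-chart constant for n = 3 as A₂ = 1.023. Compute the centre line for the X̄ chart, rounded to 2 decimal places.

X̄̄ = (37.3 + 37.7 + 37.4 + 35.7 + 36.6 + 37.0 + 36.7 + 36.5 + 36.7 + 37.2 + 37.9 + 37.2) / 12 = 443.9000 / 12 = 36.9917
CL = X̄̄ = 36.9917

36.99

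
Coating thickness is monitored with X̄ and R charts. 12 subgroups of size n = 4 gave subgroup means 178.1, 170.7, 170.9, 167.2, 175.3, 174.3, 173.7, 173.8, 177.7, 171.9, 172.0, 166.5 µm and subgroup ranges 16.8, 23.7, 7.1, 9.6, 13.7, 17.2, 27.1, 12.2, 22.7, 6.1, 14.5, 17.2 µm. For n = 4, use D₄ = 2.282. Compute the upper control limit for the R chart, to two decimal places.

R̄ = (16.8 + 23.7 + 7.1 + 9.6 + 13.7 + 17.2 + 27.1 + 12.2 + 22.7 + 6.1 + 14.5 + 17.2) / 12 = 187.9000 / 12 = 15.6583
UCL_R = D₄·R̄ = 2.282 × 15.6583 = 35.7323

35.73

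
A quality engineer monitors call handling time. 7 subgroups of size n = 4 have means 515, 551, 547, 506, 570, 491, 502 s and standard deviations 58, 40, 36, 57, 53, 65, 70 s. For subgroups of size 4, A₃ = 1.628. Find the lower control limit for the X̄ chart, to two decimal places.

437.86

X̄̄ = (515 + 551 + 547 + 506 + 570 + 491 + 502) / 7 = 526.0000
s̄ = (58 + 40 + 36 + 57 + 53 + 65 + 70) / 7 = 54.1429
LCL = X̄̄ − A₃·s̄ = 526.0000 − 1.628 × 54.1429 = 437.8554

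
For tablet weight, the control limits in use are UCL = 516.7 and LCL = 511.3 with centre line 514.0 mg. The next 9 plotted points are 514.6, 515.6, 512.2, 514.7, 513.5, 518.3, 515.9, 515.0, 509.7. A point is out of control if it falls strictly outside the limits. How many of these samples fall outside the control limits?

2

Compare each point to [511.3, 516.7]: sample 6 = 518.3 > UCL; sample 9 = 509.7 < LCL.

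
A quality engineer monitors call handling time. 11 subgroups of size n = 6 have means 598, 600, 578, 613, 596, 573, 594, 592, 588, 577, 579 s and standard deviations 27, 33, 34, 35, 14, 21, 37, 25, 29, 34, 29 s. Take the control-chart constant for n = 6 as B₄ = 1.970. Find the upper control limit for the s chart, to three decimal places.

s̄ = (27 + 33 + 34 + 35 + 14 + 21 + 37 + 25 + 29 + 34 + 29) / 11 = 28.9091
UCL_s = B₄·s̄ = 1.970 × 28.9091 = 56.9509

56.951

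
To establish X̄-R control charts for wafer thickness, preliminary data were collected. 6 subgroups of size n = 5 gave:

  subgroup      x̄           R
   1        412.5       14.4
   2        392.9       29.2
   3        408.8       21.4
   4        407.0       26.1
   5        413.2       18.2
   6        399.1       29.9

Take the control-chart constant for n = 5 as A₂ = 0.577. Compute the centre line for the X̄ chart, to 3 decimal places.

X̄̄ = (412.5 + 392.9 + 408.8 + 407.0 + 413.2 + 399.1) / 6 = 2433.5000 / 6 = 405.5833
CL = X̄̄ = 405.5833

405.583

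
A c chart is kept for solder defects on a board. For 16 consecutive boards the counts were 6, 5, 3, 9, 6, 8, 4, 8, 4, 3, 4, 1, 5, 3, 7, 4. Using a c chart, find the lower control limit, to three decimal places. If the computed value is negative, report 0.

c̄ = (6 + 5 + 3 + 9 + 6 + 8 + 4 + 8 + 4 + 3 + 4 + 1 + 5 + 3 + 7 + 4) / 16 = 80 / 16 = 5.0000
LCL = c̄ − 3√c̄ = 5.0000 − 3 × 2.2361 = -1.7082 → 0 (cannot be negative)

0.000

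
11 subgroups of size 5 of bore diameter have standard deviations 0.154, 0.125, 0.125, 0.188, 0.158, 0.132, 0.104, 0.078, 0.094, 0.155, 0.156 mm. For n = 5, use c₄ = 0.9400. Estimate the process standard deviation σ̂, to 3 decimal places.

0.142

s̄ = (0.154 + 0.125 + 0.125 + 0.188 + 0.158 + 0.132 + 0.104 + 0.078 + 0.094 + 0.155 + 0.156) / 11 = 0.1335
σ̂ = s̄ / c₄ = 0.1335 / 0.9400 = 0.1421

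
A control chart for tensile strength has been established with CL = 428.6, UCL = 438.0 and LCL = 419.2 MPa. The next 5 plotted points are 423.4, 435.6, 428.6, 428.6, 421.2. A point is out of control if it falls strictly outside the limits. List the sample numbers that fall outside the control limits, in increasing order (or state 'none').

All 5 points lie within [419.2, 438.0].

none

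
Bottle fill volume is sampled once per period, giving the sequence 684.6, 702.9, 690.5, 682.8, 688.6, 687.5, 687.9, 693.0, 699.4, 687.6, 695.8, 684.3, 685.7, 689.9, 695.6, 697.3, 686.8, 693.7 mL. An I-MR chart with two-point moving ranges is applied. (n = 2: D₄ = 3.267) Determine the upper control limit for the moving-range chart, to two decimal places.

Moving ranges: 18.3, 12.4, 7.7, 5.8, 1.1, 0.4, 5.1, 6.4, 11.8, 8.2, 11.5, 1.4, 4.2, 5.7, 1.7, 10.5, 6.9; M̄R̄ = 119.1000 / 17 = 7.0059
UCL_MR = D₄·M̄R̄ = 3.267 × 7.0059 = 22.8882

22.89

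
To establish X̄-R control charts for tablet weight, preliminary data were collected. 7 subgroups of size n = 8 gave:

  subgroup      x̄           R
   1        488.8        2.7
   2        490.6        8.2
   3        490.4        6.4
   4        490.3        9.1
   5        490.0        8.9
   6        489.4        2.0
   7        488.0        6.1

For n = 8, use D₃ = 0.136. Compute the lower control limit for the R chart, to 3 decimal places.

0.843

R̄ = (2.7 + 8.2 + 6.4 + 9.1 + 8.9 + 2.0 + 6.1) / 7 = 43.4000 / 7 = 6.2000
LCL_R = D₃·R̄ = 0.136 × 6.2000 = 0.8432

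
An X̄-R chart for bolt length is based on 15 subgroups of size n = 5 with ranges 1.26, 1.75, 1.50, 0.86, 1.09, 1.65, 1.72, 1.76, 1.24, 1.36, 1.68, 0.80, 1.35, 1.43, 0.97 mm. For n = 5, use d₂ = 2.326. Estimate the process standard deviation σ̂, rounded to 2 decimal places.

R̄ = (1.26 + 1.75 + 1.50 + 0.86 + 1.09 + 1.65 + 1.72 + 1.76 + 1.24 + 1.36 + 1.68 + 0.80 + 1.35 + 1.43 + 0.97) / 15 = 1.3613
σ̂ = R̄ / d₂ = 1.3613 / 2.326 = 0.5853

0.59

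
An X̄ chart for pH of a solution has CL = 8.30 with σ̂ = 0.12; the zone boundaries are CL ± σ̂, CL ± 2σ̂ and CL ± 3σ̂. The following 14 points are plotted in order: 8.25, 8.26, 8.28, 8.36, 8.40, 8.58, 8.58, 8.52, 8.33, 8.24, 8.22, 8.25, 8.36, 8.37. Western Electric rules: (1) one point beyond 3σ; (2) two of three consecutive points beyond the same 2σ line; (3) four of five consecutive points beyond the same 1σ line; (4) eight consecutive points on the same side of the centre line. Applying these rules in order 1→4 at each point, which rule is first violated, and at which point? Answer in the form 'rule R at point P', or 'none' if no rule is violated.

rule 2 at point 7

Zone of each point (C = within 1σ̂, B = 1σ̂–2σ̂, A = 2σ̂–3σ̂, * = beyond 3σ̂; sign = side of CL): 1:-C, 2:-C, 3:-C, 4:+C, 5:+C, 6:+A, 7:+A, 8:+B, 9:+C, 10:-C, 11:-C, 12:-C, 13:+C, 14:+C
Rule 2 (two of three consecutive points beyond the same 2σ limit) is satisfied at point 7.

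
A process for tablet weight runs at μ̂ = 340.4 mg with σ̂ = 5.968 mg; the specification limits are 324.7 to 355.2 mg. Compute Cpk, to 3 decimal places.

Cpu = (USL − μ̂) / (3σ̂) = (355.2 − 340.4) / (3 × 5.968) = 0.8266; Cpl = (μ̂ − LSL) / (3σ̂) = (340.4 − 324.7) / (3 × 5.968) = 0.8769; Cpk = min(Cpu, Cpl) = 0.8266

0.827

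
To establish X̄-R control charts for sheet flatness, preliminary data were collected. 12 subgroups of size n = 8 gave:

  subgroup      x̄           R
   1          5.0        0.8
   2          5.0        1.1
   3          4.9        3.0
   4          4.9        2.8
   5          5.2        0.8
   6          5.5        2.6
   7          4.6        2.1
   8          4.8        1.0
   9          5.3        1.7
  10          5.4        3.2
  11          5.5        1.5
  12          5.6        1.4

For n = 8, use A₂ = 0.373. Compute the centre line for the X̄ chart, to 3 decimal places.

X̄̄ = (5.0 + 5.0 + 4.9 + 4.9 + 5.2 + 5.5 + 4.6 + 4.8 + 5.3 + 5.4 + 5.5 + 5.6) / 12 = 61.7000 / 12 = 5.1417
CL = X̄̄ = 5.1417

5.142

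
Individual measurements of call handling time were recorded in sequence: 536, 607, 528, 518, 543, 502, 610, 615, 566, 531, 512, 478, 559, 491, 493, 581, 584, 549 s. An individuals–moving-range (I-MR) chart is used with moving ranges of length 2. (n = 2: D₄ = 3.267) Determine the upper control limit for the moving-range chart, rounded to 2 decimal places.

144.71

Moving ranges: 71, 79, 10, 25, 41, 108, 5, 49, 35, 19, 34, 81, 68, 2, 88, 3, 35; M̄R̄ = 753.0000 / 17 = 44.2941
UCL_MR = D₄·M̄R̄ = 3.267 × 44.2941 = 144.7089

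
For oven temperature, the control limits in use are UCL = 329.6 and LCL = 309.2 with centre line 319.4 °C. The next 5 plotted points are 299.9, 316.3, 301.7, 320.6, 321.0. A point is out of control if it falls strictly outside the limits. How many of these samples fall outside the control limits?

Compare each point to [309.2, 329.6]: sample 1 = 299.9 < LCL; sample 3 = 301.7 < LCL.

2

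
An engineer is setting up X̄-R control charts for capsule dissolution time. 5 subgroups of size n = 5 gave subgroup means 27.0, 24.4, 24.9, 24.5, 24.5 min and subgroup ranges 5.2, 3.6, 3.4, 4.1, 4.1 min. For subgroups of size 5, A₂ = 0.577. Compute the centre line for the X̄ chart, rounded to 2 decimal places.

X̄̄ = (27.0 + 24.4 + 24.9 + 24.5 + 24.5) / 5 = 125.3000 / 5 = 25.0600
CL = X̄̄ = 25.0600

25.06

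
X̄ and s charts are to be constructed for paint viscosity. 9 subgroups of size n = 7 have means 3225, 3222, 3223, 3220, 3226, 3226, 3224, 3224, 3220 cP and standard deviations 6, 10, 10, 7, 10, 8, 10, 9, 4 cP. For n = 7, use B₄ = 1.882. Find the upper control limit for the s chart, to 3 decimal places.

15.474

s̄ = (6 + 10 + 10 + 7 + 10 + 8 + 10 + 9 + 4) / 9 = 8.2222
UCL_s = B₄·s̄ = 1.882 × 8.2222 = 15.4742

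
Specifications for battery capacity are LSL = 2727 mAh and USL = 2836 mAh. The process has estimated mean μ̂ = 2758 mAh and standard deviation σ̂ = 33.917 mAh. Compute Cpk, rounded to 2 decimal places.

0.30

Cpu = (USL − μ̂) / (3σ̂) = (2836 − 2758) / (3 × 33.917) = 0.7666; Cpl = (μ̂ − LSL) / (3σ̂) = (2758 − 2727) / (3 × 33.917) = 0.3047; Cpk = min(Cpu, Cpl) = 0.3047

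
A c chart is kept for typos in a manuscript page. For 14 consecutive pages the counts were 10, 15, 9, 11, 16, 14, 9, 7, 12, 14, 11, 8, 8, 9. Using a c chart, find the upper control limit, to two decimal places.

20.85

c̄ = (10 + 15 + 9 + 11 + 16 + 14 + 9 + 7 + 12 + 14 + 11 + 8 + 8 + 9) / 14 = 153 / 14 = 10.9286
UCL = c̄ + 3√c̄ = 10.9286 + 3 × √10.9286 = 10.9286 + 3 × 3.3058 = 20.8461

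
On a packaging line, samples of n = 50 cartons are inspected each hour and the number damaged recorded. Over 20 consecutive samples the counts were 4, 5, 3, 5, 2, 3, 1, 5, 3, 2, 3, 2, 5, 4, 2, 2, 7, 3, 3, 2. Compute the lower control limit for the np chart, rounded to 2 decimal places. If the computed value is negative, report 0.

0.00

p̄ = Σdᵢ / (k·n) = 66 / (20 × 50) = 0.06600
LCL = np̄ − 3·√(np̄(1−p̄)) = 3.3000 − 3 × 1.7556 = -1.9669 → 0 (negative, so LCL = 0)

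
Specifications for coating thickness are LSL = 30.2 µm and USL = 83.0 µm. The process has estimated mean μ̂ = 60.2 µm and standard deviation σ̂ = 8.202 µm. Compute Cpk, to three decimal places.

Cpu = (USL − μ̂) / (3σ̂) = (83.0 − 60.2) / (3 × 8.202) = 0.9266; Cpl = (μ̂ − LSL) / (3σ̂) = (60.2 − 30.2) / (3 × 8.202) = 1.2192; Cpk = min(Cpu, Cpl) = 0.9266

0.927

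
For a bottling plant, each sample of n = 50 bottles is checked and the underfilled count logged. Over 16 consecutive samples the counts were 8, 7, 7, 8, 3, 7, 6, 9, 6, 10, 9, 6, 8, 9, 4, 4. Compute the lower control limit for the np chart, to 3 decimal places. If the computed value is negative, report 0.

p̄ = Σdᵢ / (k·n) = 111 / (16 × 50) = 0.13875
LCL = np̄ − 3·√(np̄(1−p̄)) = 6.9375 − 3 × 2.4444 = -0.3956 → 0 (negative, so LCL = 0)

0.000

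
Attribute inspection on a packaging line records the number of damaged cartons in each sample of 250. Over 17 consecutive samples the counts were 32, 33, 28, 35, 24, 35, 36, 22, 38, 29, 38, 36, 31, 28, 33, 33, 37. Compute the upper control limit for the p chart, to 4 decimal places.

p̄ = Σdᵢ / (k·n) = 548 / (17 × 250) = 0.12894
UCL = p̄ + 3·√(p̄(1−p̄)/n) = 0.12894 + 3 × √(0.12894×0.87106/250) = 0.12894 + 3 × 0.02120 = 0.19253

0.1925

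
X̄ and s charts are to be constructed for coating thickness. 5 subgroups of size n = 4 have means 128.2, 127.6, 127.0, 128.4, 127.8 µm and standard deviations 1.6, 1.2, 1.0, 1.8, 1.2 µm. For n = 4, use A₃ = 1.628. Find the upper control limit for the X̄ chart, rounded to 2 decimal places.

130.01

X̄̄ = (128.2 + 127.6 + 127.0 + 128.4 + 127.8) / 5 = 127.8000
s̄ = (1.6 + 1.2 + 1.0 + 1.8 + 1.2) / 5 = 1.3600
UCL = X̄̄ + A₃·s̄ = 127.8000 + 1.628 × 1.3600 = 130.0141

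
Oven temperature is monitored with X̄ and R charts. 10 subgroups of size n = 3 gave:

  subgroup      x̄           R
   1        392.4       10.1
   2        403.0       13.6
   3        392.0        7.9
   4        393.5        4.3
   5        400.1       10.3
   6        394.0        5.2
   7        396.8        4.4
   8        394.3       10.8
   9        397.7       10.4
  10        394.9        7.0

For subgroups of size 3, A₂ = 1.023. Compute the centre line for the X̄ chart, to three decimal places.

X̄̄ = (392.4 + 403.0 + 392.0 + 393.5 + 400.1 + 394.0 + 396.8 + 394.3 + 397.7 + 394.9) / 10 = 3958.7000 / 10 = 395.8700
CL = X̄̄ = 395.8700

395.870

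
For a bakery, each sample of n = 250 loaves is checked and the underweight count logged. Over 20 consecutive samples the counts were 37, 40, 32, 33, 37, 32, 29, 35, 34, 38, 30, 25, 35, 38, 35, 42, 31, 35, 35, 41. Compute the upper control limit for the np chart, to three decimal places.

51.100

p̄ = Σdᵢ / (k·n) = 694 / (20 × 250) = 0.13880
UCL = np̄ + 3·√(np̄(1−p̄)) = 34.7000 + 3 × √(34.7000×0.86120) = 34.7000 + 3 × 5.4666 = 51.0998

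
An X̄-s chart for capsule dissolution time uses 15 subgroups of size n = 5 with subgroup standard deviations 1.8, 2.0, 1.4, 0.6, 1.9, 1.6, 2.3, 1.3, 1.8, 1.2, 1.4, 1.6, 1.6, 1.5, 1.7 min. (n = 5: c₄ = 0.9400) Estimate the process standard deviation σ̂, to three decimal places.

s̄ = (1.8 + 2.0 + 1.4 + 0.6 + 1.9 + 1.6 + 2.3 + 1.3 + 1.8 + 1.2 + 1.4 + 1.6 + 1.6 + 1.5 + 1.7) / 15 = 1.5800
σ̂ = s̄ / c₄ = 1.5800 / 0.9400 = 1.6809

1.681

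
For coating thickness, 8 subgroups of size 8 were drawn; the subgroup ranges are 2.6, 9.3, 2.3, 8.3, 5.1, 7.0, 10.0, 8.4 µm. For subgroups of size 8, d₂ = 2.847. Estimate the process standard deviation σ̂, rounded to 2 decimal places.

R̄ = (2.6 + 9.3 + 2.3 + 8.3 + 5.1 + 7.0 + 10.0 + 8.4) / 8 = 6.6250
σ̂ = R̄ / d₂ = 6.6250 / 2.847 = 2.3270

2.33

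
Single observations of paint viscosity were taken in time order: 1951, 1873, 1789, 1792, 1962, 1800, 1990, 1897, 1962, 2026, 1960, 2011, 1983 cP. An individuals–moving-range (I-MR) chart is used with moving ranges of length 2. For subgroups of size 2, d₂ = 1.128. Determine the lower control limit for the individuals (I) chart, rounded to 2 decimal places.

1689.17

X̄ = (1951 + 1873 + 1789 + 1792 + 1962 + 1800 + 1990 + 1897 + 1962 + 2026 + 1960 + 2011 + 1983) / 13 = 1922.7692
Moving ranges: 78, 84, 3, 170, 162, 190, 93, 65, 64, 66, 51, 28; M̄R̄ = 1054.0000 / 12 = 87.8333
LCL = X̄ − 3·M̄R̄/d₂ = 1922.7692 − 3 × 87.8333 / 1.128 = 1689.1699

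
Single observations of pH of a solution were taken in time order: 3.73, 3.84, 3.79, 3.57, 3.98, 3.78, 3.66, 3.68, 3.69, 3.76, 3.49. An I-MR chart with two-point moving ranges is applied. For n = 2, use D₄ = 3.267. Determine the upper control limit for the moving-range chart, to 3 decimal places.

0.484

Moving ranges: 0.11, 0.05, 0.22, 0.41, 0.20, 0.12, 0.02, 0.01, 0.07, 0.27; M̄R̄ = 1.4800 / 10 = 0.1480
UCL_MR = D₄·M̄R̄ = 3.267 × 0.1480 = 0.4835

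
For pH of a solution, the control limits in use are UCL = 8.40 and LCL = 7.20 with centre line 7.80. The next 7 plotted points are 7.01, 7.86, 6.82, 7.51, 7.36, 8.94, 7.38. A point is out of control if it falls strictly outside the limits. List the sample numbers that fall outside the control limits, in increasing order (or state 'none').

1, 3, 6

Compare each point to [7.20, 8.40]: sample 1 = 7.01 < LCL; sample 3 = 6.82 < LCL; sample 6 = 8.94 > UCL.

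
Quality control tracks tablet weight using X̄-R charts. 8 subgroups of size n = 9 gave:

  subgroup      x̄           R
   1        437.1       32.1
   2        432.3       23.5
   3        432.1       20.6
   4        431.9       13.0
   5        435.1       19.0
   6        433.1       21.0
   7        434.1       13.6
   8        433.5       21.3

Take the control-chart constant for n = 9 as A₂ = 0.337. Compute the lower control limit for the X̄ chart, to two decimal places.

X̄̄ = (437.1 + 432.3 + 432.1 + 431.9 + 435.1 + 433.1 + 434.1 + 433.5) / 8 = 3469.2000 / 8 = 433.6500
R̄ = (32.1 + 23.5 + 20.6 + 13.0 + 19.0 + 21.0 + 13.6 + 21.3) / 8 = 164.1000 / 8 = 20.5125
LCL = X̄̄ − A₂·R̄ = 433.6500 − 0.337 × 20.5125 = 426.7373

426.74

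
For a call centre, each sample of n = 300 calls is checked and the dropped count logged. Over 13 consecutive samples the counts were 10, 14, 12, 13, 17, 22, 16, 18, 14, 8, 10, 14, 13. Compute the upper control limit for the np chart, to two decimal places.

p̄ = Σdᵢ / (k·n) = 181 / (13 × 300) = 0.04641
UCL = np̄ + 3·√(np̄(1−p̄)) = 13.9231 + 3 × √(13.9231×0.95359) = 13.9231 + 3 × 3.6437 = 24.8543

24.85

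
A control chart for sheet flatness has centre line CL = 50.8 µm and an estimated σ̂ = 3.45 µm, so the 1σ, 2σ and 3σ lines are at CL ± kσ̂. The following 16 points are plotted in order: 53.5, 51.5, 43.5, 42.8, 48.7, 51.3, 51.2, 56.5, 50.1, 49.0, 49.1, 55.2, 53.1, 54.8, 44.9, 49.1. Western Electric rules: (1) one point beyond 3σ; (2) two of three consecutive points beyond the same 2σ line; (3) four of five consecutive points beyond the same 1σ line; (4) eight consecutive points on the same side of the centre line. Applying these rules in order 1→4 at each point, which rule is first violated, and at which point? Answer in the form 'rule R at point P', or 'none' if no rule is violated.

rule 2 at point 4

Zone of each point (C = within 1σ̂, B = 1σ̂–2σ̂, A = 2σ̂–3σ̂, * = beyond 3σ̂; sign = side of CL): 1:+C, 2:+C, 3:-A, 4:-A, 5:-C, 6:+C, 7:+C, 8:+B, 9:-C, 10:-C, 11:-C, 12:+B, 13:+C, 14:+B, 15:-B, 16:-C
Rule 2 (two of three consecutive points beyond the same 2σ limit) is satisfied at point 4.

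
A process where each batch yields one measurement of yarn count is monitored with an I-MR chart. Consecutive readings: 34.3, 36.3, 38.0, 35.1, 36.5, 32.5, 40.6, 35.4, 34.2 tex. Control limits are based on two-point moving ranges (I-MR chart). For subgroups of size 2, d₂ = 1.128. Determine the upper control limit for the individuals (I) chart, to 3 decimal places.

X̄ = (34.3 + 36.3 + 38.0 + 35.1 + 36.5 + 32.5 + 40.6 + 35.4 + 34.2) / 9 = 35.8778
Moving ranges: 2.0, 1.7, 2.9, 1.4, 4.0, 8.1, 5.2, 1.2; M̄R̄ = 26.5000 / 8 = 3.3125
UCL = X̄ + 3·M̄R̄/d₂ = 35.8778 + 3 × 3.3125 / 1.128 = 44.6876

44.688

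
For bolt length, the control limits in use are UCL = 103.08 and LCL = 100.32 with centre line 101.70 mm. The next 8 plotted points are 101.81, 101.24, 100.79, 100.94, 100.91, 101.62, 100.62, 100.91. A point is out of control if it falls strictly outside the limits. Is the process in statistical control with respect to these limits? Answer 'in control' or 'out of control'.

in control

All 8 points lie within [100.32, 103.08].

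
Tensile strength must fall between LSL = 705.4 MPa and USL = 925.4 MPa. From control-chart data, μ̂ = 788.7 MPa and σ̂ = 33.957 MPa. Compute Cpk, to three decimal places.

0.818

Cpu = (USL − μ̂) / (3σ̂) = (925.4 − 788.7) / (3 × 33.957) = 1.3419; Cpl = (μ̂ − LSL) / (3σ̂) = (788.7 − 705.4) / (3 × 33.957) = 0.8177; Cpk = min(Cpu, Cpl) = 0.8177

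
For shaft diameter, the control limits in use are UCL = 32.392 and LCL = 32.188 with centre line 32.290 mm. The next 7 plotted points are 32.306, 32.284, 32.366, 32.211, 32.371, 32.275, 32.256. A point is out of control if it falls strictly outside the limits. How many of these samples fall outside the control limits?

0

All 7 points lie within [32.188, 32.392].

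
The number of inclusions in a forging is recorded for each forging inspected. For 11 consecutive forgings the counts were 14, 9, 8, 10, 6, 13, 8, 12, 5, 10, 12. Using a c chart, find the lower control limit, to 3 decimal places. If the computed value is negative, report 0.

c̄ = (14 + 9 + 8 + 10 + 6 + 13 + 8 + 12 + 5 + 10 + 12) / 11 = 107 / 11 = 9.7273
LCL = c̄ − 3√c̄ = 9.7273 − 3 × 3.1189 = 0.3707

0.371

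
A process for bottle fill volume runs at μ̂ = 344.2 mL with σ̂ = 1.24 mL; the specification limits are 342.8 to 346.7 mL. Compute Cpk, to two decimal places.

Cpu = (USL − μ̂) / (3σ̂) = (346.7 − 344.2) / (3 × 1.24) = 0.6720; Cpl = (μ̂ − LSL) / (3σ̂) = (344.2 − 342.8) / (3 × 1.24) = 0.3763; Cpk = min(Cpu, Cpl) = 0.3763

0.38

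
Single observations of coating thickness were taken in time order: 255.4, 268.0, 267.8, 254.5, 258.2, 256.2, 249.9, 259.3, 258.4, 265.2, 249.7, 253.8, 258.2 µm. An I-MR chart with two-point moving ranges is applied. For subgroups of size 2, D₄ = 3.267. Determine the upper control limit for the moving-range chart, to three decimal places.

Moving ranges: 12.6, 0.2, 13.3, 3.7, 2.0, 6.3, 9.4, 0.9, 6.8, 15.5, 4.1, 4.4; M̄R̄ = 79.2000 / 12 = 6.6000
UCL_MR = D₄·M̄R̄ = 3.267 × 6.6000 = 21.5622

21.562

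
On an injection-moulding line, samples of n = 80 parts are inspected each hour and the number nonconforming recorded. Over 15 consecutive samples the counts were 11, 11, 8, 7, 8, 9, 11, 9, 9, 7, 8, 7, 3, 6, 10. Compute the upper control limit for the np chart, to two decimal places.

p̄ = Σdᵢ / (k·n) = 124 / (15 × 80) = 0.10333
UCL = np̄ + 3·√(np̄(1−p̄)) = 8.2667 + 3 × √(8.2667×0.89667) = 8.2667 + 3 × 2.7226 = 16.4344

16.43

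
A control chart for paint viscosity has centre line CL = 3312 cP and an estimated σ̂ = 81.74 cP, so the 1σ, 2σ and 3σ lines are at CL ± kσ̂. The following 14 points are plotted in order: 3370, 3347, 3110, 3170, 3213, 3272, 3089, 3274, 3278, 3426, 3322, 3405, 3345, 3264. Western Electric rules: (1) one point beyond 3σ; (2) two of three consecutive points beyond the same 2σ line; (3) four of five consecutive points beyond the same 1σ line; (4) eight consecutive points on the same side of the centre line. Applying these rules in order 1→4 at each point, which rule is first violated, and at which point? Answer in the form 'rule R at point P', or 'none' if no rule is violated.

Zone of each point (C = within 1σ̂, B = 1σ̂–2σ̂, A = 2σ̂–3σ̂, * = beyond 3σ̂; sign = side of CL): 1:+C, 2:+C, 3:-A, 4:-B, 5:-B, 6:-C, 7:-A, 8:-C, 9:-C, 10:+B, 11:+C, 12:+B, 13:+C, 14:-C
Rule 3 (four of five consecutive points beyond the same 1σ limit) is satisfied at point 7.

rule 3 at point 7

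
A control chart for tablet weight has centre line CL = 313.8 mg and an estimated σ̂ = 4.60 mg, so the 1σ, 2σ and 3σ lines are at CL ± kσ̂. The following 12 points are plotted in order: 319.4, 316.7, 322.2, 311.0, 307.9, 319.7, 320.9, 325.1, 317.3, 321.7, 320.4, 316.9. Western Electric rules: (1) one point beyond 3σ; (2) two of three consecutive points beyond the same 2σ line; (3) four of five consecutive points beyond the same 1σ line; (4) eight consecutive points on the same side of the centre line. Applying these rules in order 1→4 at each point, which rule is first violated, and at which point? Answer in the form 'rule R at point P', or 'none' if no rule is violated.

rule 3 at point 10

Zone of each point (C = within 1σ̂, B = 1σ̂–2σ̂, A = 2σ̂–3σ̂, * = beyond 3σ̂; sign = side of CL): 1:+B, 2:+C, 3:+B, 4:-C, 5:-B, 6:+B, 7:+B, 8:+A, 9:+C, 10:+B, 11:+B, 12:+C
Rule 3 (four of five consecutive points beyond the same 1σ limit) is satisfied at point 10.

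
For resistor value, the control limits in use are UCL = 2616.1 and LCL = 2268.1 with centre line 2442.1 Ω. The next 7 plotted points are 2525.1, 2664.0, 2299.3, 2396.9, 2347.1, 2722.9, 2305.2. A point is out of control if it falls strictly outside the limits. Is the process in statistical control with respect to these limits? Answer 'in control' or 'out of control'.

Compare each point to [2268.1, 2616.1]: sample 2 = 2664.0 > UCL; sample 6 = 2722.9 > UCL.

out of control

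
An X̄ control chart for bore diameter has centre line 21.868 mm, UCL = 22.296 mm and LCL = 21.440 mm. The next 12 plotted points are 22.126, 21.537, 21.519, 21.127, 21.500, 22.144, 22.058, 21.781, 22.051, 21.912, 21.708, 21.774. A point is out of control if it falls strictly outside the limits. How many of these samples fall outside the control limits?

Compare each point to [21.440, 22.296]: sample 4 = 21.127 < LCL.

1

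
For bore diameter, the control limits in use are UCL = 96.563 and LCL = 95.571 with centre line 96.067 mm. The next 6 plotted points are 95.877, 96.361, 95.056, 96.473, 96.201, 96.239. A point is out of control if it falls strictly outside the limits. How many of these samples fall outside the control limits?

Compare each point to [95.571, 96.563]: sample 3 = 95.056 < LCL.

1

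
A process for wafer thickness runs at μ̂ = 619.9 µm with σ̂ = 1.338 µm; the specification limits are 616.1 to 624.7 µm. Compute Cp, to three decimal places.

Cp = (USL − LSL) / (6σ̂) = (624.7 − 616.1) / (6 × 1.338) = 8.6000 / 8.0280 = 1.0713

1.071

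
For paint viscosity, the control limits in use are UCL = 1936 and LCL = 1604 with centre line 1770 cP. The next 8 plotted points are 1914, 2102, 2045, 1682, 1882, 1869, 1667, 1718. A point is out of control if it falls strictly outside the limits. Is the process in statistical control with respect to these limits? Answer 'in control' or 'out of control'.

Compare each point to [1604, 1936]: sample 2 = 2102 > UCL; sample 3 = 2045 > UCL.

out of control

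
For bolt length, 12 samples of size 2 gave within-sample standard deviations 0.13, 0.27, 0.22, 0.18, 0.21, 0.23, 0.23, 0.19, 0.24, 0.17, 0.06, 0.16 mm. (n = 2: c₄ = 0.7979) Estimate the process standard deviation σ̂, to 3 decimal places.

s̄ = (0.13 + 0.27 + 0.22 + 0.18 + 0.21 + 0.23 + 0.23 + 0.19 + 0.24 + 0.17 + 0.06 + 0.16) / 12 = 0.1908
σ̂ = s̄ / c₄ = 0.1908 / 0.7979 = 0.2392

0.239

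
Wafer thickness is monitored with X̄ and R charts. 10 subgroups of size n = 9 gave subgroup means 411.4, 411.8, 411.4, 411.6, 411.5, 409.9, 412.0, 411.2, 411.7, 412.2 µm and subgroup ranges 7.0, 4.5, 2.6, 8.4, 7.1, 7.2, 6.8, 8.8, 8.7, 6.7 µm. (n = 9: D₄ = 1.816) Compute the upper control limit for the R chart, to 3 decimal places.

R̄ = (7.0 + 4.5 + 2.6 + 8.4 + 7.1 + 7.2 + 6.8 + 8.8 + 8.7 + 6.7) / 10 = 67.8000 / 10 = 6.7800
UCL_R = D₄·R̄ = 1.816 × 6.7800 = 12.3125

12.312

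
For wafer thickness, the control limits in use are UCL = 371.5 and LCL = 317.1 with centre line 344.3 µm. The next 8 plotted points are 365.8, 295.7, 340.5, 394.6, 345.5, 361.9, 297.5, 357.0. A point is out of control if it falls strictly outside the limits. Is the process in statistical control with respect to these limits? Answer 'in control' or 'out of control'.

out of control

Compare each point to [317.1, 371.5]: sample 2 = 295.7 < LCL; sample 4 = 394.6 > UCL; sample 7 = 297.5 < LCL.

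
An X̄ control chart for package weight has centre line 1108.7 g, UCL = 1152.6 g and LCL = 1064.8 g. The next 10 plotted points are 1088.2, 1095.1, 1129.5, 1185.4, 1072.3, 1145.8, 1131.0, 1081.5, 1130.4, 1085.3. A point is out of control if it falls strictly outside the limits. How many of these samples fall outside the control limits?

Compare each point to [1064.8, 1152.6]: sample 4 = 1185.4 > UCL.

1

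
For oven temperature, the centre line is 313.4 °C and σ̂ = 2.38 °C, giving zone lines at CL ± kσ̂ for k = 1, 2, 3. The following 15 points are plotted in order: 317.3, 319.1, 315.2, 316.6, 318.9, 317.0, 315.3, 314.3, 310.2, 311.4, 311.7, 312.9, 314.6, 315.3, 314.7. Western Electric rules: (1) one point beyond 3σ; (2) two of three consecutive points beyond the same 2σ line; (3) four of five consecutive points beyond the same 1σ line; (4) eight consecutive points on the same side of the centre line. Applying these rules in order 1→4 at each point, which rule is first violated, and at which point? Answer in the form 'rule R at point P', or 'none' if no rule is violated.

Zone of each point (C = within 1σ̂, B = 1σ̂–2σ̂, A = 2σ̂–3σ̂, * = beyond 3σ̂; sign = side of CL): 1:+B, 2:+A, 3:+C, 4:+B, 5:+A, 6:+B, 7:+C, 8:+C, 9:-B, 10:-C, 11:-C, 12:-C, 13:+C, 14:+C, 15:+C
Rule 3 (four of five consecutive points beyond the same 1σ limit) is satisfied at point 5.

rule 3 at point 5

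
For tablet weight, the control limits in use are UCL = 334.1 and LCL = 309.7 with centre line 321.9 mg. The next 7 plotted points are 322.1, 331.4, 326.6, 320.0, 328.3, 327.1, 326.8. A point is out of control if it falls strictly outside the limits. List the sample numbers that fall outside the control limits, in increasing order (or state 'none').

All 7 points lie within [309.7, 334.1].

none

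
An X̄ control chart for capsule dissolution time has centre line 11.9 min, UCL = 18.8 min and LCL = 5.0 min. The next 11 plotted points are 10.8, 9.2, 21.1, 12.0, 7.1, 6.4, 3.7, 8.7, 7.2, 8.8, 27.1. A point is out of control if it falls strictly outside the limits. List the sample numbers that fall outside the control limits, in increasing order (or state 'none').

3, 7, 11

Compare each point to [5.0, 18.8]: sample 3 = 21.1 > UCL; sample 7 = 3.7 < LCL; sample 11 = 27.1 > UCL.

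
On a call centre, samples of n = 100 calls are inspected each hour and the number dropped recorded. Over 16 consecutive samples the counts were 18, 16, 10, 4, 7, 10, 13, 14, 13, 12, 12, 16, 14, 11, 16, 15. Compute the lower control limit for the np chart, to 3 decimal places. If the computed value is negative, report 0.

2.620

p̄ = Σdᵢ / (k·n) = 201 / (16 × 100) = 0.12562
LCL = np̄ − 3·√(np̄(1−p̄)) = 12.5625 − 3 × 3.3143 = 2.6197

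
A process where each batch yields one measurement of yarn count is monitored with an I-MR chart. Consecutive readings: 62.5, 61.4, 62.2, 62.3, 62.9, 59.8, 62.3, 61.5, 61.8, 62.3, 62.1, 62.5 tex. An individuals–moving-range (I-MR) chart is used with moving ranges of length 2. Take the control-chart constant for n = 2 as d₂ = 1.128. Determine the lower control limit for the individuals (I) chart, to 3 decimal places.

X̄ = (62.5 + 61.4 + 62.2 + 62.3 + 62.9 + 59.8 + 62.3 + 61.5 + 61.8 + 62.3 + 62.1 + 62.5) / 12 = 61.9667
Moving ranges: 1.1, 0.8, 0.1, 0.6, 3.1, 2.5, 0.8, 0.3, 0.5, 0.2, 0.4; M̄R̄ = 10.4000 / 11 = 0.9455
LCL = X̄ − 3·M̄R̄/d₂ = 61.9667 − 3 × 0.9455 / 1.128 = 59.4522

59.452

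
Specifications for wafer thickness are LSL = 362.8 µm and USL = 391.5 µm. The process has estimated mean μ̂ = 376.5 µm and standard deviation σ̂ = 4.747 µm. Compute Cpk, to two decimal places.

Cpu = (USL − μ̂) / (3σ̂) = (391.5 − 376.5) / (3 × 4.747) = 1.0533; Cpl = (μ̂ − LSL) / (3σ̂) = (376.5 − 362.8) / (3 × 4.747) = 0.9620; Cpk = min(Cpu, Cpl) = 0.9620

0.96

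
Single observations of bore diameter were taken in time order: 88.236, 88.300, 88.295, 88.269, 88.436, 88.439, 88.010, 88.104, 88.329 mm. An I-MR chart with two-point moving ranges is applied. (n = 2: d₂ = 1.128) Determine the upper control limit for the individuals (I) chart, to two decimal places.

88.61

X̄ = (88.236 + 88.300 + 88.295 + 88.269 + 88.436 + 88.439 + 88.010 + 88.104 + 88.329) / 9 = 88.2687
Moving ranges: 0.064, 0.005, 0.026, 0.167, 0.003, 0.429, 0.094, 0.225; M̄R̄ = 1.0130 / 8 = 0.1266
UCL = X̄ + 3·M̄R̄/d₂ = 88.2687 + 3 × 0.1266 / 1.128 = 88.6054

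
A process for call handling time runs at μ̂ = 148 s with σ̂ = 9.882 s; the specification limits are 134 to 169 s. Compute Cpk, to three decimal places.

0.472

Cpu = (USL − μ̂) / (3σ̂) = (169 − 148) / (3 × 9.882) = 0.7084; Cpl = (μ̂ − LSL) / (3σ̂) = (148 − 134) / (3 × 9.882) = 0.4722; Cpk = min(Cpu, Cpl) = 0.4722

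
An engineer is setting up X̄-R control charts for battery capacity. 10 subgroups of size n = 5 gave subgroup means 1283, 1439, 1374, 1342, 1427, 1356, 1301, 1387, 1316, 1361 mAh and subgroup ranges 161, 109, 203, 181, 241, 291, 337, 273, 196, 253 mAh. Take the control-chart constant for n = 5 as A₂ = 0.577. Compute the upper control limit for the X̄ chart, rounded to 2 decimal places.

1488.14

X̄̄ = (1283 + 1439 + 1374 + 1342 + 1427 + 1356 + 1301 + 1387 + 1316 + 1361) / 10 = 13586.0000 / 10 = 1358.6000
R̄ = (161 + 109 + 203 + 181 + 241 + 291 + 337 + 273 + 196 + 253) / 10 = 2245.0000 / 10 = 224.5000
UCL = X̄̄ + A₂·R̄ = 1358.6000 + 0.577 × 224.5000 = 1488.1365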